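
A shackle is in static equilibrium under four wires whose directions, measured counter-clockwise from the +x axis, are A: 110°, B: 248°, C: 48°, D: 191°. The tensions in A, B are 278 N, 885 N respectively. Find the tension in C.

Resolve: ΣF_x = 278 cos 110° + 885 cos 248° + T_C cos 48° + T_D cos 191° = 0.
        ΣF_y = 278 sin 110° + 885 sin 248° + T_C sin 48° + T_D sin 191° = 0.
The known terms sum to (-426.6, -559.3) N, so 0.6691 T_C − 0.9816 T_D = 426.6 and 0.7431 T_C − 0.1908 T_D = 559.3.
Solving simultaneously: T_C = 777.1 N, T_D = 95.09 N.

T_C ≈ 777 N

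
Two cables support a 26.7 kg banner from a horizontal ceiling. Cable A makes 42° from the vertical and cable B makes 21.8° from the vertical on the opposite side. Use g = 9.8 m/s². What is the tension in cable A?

T_A ≈ 108 N

Angles from the horizontal: cable A is 90° − 42° = 48°, cable B is 90° − 21.8° = 68.2°.
Weight W = 26.7 × 9.8 = 261.7 N acts straight down.
Horizontal: T_A cos 48° = T_B cos 68.2°  →  T_B = 1.802 T_A.
Vertical: T_A sin 48° + T_B sin 68.2° = 261.7.
Substituting the horizontal relation into the vertical equation gives 2.416 T_A = 261.7, so T_A = 108.3 N.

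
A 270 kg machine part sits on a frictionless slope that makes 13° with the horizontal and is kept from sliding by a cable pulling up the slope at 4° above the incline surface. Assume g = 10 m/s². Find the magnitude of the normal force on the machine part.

Take axes along and perpendicular to the incline. Weight components: W sin 13° = 607.4 N down-slope, W cos 13° = 2631 N into the surface.
Along incline: T cos 4° = W sin 13° → T = 608.9 N.
Perpendicular: N = W cos 13° − T sin 4° = 2588 N.

N ≈ 2590 N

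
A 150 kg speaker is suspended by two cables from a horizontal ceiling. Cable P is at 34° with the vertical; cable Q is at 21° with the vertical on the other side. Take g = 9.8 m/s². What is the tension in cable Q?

T_Q ≈ 1000 N

Angles from the horizontal: cable P is 90° − 34° = 56°, cable Q is 90° − 21° = 69°.
Weight W = 150 × 9.8 = 1470 N acts straight down.
Horizontal: T_P cos 56° = T_Q cos 69°  →  T_P = 0.6409 T_Q.
Vertical: T_P sin 56° + T_Q sin 69° = 1470.
Substituting the horizontal relation into the vertical equation gives 1.465 T_Q = 1470, so T_Q = 1003 N.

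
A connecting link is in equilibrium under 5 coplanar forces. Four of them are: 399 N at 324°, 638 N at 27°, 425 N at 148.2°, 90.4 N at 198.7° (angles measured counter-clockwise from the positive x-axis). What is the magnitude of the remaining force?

Sum the known components: ΣF_x = 444.4 N, ΣF_y = 250.1 N.
For equilibrium the remaining force must supply (−ΣF_x, −ΣF_y) = (-444.4, -250.1) N.
Magnitude = √((-444.4)² + (-250.1)²) = 510 N; direction = atan2(-250.1, -444.4) = 209.4°.

F ≈ 510 N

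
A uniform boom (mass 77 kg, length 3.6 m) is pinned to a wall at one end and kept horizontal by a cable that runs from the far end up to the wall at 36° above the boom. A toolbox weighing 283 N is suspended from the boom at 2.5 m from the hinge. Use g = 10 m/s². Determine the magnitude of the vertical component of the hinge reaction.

|H_y| ≈ 471 N

Take torques about the hinge: T sin 36° · 3.6 = 77×10×1.8 + 283×2.5 = 2093.5 N·m.
So T = 2093.5 / (0.5878 × 3.6) = 989.35 N.
ΣF_y = 0: H_y = (77×10 + 283) − T sin 36° = 1053 − 581.53 = 471.47 N.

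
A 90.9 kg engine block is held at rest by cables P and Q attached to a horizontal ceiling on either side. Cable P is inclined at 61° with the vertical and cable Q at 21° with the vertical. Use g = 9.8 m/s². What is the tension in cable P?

Angles from the horizontal: cable P is 90° − 61° = 29°, cable Q is 90° − 21° = 69°.
Weight W = 90.9 × 9.8 = 890.8 N acts straight down.
Horizontal: T_P cos 29° = T_Q cos 69°  →  T_Q = 2.441 T_P.
Vertical: T_P sin 29° + T_Q sin 69° = 890.8.
Substituting the horizontal relation into the vertical equation gives 2.763 T_P = 890.8, so T_P = 322.4 N.

T_P ≈ 322 N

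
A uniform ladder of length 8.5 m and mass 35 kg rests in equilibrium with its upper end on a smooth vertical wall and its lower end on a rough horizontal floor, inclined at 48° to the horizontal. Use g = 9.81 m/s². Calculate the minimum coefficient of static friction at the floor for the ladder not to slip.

μ_min ≈ 0.450

ΣF_y = 0: N_floor = 35×9.81 = 343.35 N.
Torques about the foot: N_wall · 8.5 sin 48° = 35×9.81×4.25 cos 48° → N_wall = 154.58 N.
ΣF_x = 0: f_floor = N_wall = 154.58 N.
μ_min = f_floor / N_floor = 154.58 / 343.35 = 0.4502.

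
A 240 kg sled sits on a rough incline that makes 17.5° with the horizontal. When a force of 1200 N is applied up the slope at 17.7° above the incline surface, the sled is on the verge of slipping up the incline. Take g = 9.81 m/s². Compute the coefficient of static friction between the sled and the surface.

μ ≈ 0.231

On the verge of sliding up the incline, friction is at its maximum μN and acts down the slope.
Perpendicular to incline: N = W cos 17.5° − P sin 17.7° = 2245 − 364.8 = 1881 N.
Along incline: P cos 17.7° − μN = W sin 17.5° → μ = −(W sin 17.5° − P cos 17.7°) / N = 0.2314.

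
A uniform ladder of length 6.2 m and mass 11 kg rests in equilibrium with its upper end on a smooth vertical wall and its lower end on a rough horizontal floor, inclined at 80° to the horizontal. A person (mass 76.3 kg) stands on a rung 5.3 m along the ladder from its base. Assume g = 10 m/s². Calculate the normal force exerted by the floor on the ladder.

ΣF_y = 0: N_floor = 11×10 + 76.3×10 = 873 N.

N_floor ≈ 873 N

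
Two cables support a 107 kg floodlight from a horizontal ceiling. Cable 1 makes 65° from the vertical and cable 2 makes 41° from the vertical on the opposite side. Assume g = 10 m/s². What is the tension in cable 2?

Angles from the horizontal: cable 1 is 90° − 65° = 25°, cable 2 is 90° − 41° = 49°.
Weight W = 107 × 10 = 1070 N acts straight down.
Horizontal: T_1 cos 25° = T_2 cos 49°  →  T_1 = 0.7239 T_2.
Vertical: T_1 sin 25° + T_2 sin 49° = 1070.
Substituting the horizontal relation into the vertical equation gives 1.061 T_2 = 1070, so T_2 = 1009 N.

T_2 ≈ 1010 N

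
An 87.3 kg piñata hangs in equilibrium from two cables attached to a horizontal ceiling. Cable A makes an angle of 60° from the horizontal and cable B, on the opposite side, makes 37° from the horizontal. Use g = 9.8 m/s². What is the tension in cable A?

T_A ≈ 688 N

Weight W = 87.3 × 9.8 = 855.5 N acts straight down.
Horizontal: T_A cos 60° = T_B cos 37°  →  T_B = 0.6261 T_A.
Vertical: T_A sin 60° + T_B sin 37° = 855.5.
Substituting the horizontal relation into the vertical equation gives 1.243 T_A = 855.5, so T_A = 688.4 N.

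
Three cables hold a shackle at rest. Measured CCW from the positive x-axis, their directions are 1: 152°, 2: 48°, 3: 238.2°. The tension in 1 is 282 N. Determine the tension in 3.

Resolve: ΣF_x = 282 cos 152° + T_2 cos 48° + T_3 cos 238.2° = 0.
        ΣF_y = 282 sin 152° + T_2 sin 48° + T_3 sin 238.2° = 0.
The known terms sum to (-249, 132.4) N, so 0.6691 T_2 − 0.5270 T_3 = 249 and 0.7431 T_2 − 0.8499 T_3 = -132.4.
Solving simultaneously: T_2 = 1589 N, T_3 = 1545 N.

T_3 ≈ 1550 N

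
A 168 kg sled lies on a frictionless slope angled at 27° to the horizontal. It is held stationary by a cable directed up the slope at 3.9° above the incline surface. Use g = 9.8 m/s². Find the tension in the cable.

T ≈ 749 N

Take axes along and perpendicular to the incline. Weight components: W sin 27° = 747.4 N down-slope, W cos 27° = 1467 N into the surface.
Along incline: T cos 3.9° = W sin 27° → T = 749.2 N.
Perpendicular: N = W cos 27° − T sin 3.9° = 1416 N.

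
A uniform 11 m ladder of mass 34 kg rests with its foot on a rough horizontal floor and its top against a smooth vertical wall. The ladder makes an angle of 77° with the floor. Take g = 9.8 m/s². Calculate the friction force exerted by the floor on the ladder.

Torques about the foot: N_wall · 11 sin 77° = 34×9.8×5.5 cos 77° → N_wall = 38.463 N.
ΣF_x = 0: f_floor = N_wall = 38.463 N.

f ≈ 38.5 N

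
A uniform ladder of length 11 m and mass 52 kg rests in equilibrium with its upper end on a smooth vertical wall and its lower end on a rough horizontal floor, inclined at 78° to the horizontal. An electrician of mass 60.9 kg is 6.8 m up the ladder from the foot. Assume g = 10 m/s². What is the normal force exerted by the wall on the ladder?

Torques about the foot: N_wall · 11 sin 78° = 52×10×5.5 cos 78° + 60.9×10×6.8 cos 78° → N_wall = 135.29 N.

N_wall ≈ 135 N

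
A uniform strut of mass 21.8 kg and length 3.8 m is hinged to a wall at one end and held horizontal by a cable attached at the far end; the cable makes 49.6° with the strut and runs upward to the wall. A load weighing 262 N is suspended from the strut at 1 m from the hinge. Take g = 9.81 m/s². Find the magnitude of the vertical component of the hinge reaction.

|H_y| ≈ 300 N

Take torques about the hinge: T sin 49.6° · 3.8 = 21.8×9.81×1.9 + 262×1 = 668.33 N·m.
So T = 668.33 / (0.7615 × 3.8) = 230.95 N.
ΣF_y = 0: H_y = (21.8×9.81 + 262) − T sin 49.6° = 475.86 − 175.88 = 299.98 N.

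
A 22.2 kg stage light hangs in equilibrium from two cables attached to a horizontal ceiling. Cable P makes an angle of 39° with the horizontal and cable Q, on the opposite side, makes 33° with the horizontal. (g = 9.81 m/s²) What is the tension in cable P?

Weight W = 22.2 × 9.81 = 217.8 N acts straight down.
Horizontal: T_P cos 39° = T_Q cos 33°  →  T_Q = 0.9266 T_P.
Vertical: T_P sin 39° + T_Q sin 33° = 217.8.
Substituting the horizontal relation into the vertical equation gives 1.134 T_P = 217.8, so T_P = 192 N.

T_P ≈ 192 N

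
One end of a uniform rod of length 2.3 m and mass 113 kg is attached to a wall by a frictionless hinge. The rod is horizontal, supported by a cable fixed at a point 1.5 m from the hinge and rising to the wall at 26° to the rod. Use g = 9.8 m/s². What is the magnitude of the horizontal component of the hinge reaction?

Take torques about the hinge: T sin 26° · 1.5 = 113×9.8×1.15 = 1273.5 N·m.
So T = 1273.5 / (0.4384 × 1.5) = 1936.7 N.
ΣF_x = 0: H_x = T cos 26° = 1740.7 N.

H_x ≈ 1740 N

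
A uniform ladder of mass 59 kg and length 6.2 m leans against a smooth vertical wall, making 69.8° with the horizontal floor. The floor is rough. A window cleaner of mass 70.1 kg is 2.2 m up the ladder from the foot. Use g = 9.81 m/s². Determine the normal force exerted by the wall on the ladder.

Torques about the foot: N_wall · 6.2 sin 69.8° = 59×9.81×3.1 cos 69.8° + 70.1×9.81×2.2 cos 69.8° → N_wall = 196.26 N.

N_wall ≈ 196 N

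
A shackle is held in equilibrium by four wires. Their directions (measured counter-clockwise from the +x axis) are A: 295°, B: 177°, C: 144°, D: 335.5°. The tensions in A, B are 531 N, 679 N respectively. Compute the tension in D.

Resolve: ΣF_x = 531 cos 295° + 679 cos 177° + T_C cos 144° + T_D cos 335.5° = 0.
        ΣF_y = 531 sin 295° + 679 sin 177° + T_C sin 144° + T_D sin 335.5° = 0.
The known terms sum to (-453.7, -445.7) N, so -0.8090 T_C + 0.9100 T_D = 453.7 and 0.5878 T_C − 0.4147 T_D = 445.7.
Solving simultaneously: T_C = 2978 N, T_D = 3146 N.

T_D ≈ 3150 N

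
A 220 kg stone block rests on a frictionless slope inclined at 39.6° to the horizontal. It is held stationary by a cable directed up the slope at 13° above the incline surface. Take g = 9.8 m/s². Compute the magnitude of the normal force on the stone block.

Take axes along and perpendicular to the incline. Weight components: W sin 39.6° = 1374 N down-slope, W cos 39.6° = 1661 N into the surface.
Along incline: T cos 13° = W sin 39.6° → T = 1410 N.
Perpendicular: N = W cos 39.6° − T sin 13° = 1344 N.

N ≈ 1340 N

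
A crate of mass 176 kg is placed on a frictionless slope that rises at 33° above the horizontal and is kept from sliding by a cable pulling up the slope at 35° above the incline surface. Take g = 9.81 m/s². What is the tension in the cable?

T ≈ 1150 N

Take axes along and perpendicular to the incline. Weight components: W sin 33° = 940.4 N down-slope, W cos 33° = 1448 N into the surface.
Along incline: T cos 35° = W sin 33° → T = 1148 N.
Perpendicular: N = W cos 33° − T sin 35° = 789.6 N.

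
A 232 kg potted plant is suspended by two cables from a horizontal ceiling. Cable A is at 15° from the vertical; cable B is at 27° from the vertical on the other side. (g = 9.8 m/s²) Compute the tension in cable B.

T_B ≈ 879 N

Angles from the horizontal: cable A is 90° − 15° = 75°, cable B is 90° − 27° = 63°.
Weight W = 232 × 9.8 = 2274 N acts straight down.
Horizontal: T_A cos 75° = T_B cos 63°  →  T_A = 1.754 T_B.
Vertical: T_A sin 75° + T_B sin 63° = 2274.
Substituting the horizontal relation into the vertical equation gives 2.585 T_B = 2274, so T_B = 879.4 N.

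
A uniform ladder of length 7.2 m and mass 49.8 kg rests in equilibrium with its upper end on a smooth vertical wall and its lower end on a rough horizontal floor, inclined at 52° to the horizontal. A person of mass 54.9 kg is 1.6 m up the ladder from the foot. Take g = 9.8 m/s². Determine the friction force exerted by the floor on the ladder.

f ≈ 284 N

Torques about the foot: N_wall · 7.2 sin 52° = 49.8×9.8×3.6 cos 52° + 54.9×9.8×1.6 cos 52° → N_wall = 284.06 N.
ΣF_x = 0: f_floor = N_wall = 284.06 N.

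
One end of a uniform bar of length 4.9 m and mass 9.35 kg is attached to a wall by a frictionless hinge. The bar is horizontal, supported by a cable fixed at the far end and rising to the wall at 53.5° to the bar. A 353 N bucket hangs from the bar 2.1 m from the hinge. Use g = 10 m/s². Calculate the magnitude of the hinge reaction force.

|H| ≈ 288 N

Take torques about the hinge: T sin 53.5° · 4.9 = 9.35×10×2.45 + 353×2.1 = 970.38 N·m.
So T = 970.38 / (0.8039 × 4.9) = 246.36 N.
ΣF_x = 0: H_x = T cos 53.5° = 146.54 N.
ΣF_y = 0: H_y = (9.35×10 + 353) − T sin 53.5° = 446.5 − 198.04 = 248.46 N.
|H| = √(H_x² + H_y²) = √((146.54)² + (248.46)²) = 288.46 N.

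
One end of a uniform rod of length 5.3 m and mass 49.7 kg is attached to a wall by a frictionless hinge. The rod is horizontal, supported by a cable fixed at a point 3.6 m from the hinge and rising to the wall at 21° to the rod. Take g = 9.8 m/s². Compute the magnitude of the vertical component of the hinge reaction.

|H_y| ≈ 129 N

Take torques about the hinge: T sin 21° · 3.6 = 49.7×9.8×2.65 = 1290.7 N·m.
So T = 1290.7 / (0.3584 × 3.6) = 1000.5 N.
ΣF_y = 0: H_y = (49.7×9.8) − T sin 21° = 487.06 − 358.53 = 128.53 N.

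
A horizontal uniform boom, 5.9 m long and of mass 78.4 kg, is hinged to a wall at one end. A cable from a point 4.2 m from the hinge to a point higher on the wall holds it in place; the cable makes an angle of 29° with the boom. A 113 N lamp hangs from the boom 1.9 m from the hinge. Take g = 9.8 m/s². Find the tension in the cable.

T ≈ 1220 N

Take torques about the hinge: T sin 29° · 4.2 = 78.4×9.8×2.95 + 113×1.9 = 2481.2 N·m.
So T = 2481.2 / (0.4848 × 4.2) = 1218.6 N.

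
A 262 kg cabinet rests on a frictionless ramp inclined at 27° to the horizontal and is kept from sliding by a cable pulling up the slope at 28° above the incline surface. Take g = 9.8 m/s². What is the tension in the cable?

T ≈ 1320 N

Take axes along and perpendicular to the incline. Weight components: W sin 27° = 1166 N down-slope, W cos 27° = 2288 N into the surface.
Along incline: T cos 28° = W sin 27° → T = 1320 N.
Perpendicular: N = W cos 27° − T sin 28° = 1668 N.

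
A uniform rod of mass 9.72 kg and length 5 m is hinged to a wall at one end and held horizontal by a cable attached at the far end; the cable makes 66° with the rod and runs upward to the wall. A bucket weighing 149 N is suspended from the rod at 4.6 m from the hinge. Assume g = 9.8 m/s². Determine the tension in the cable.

T ≈ 202 N

Take torques about the hinge: T sin 66° · 5 = 9.72×9.8×2.5 + 149×4.6 = 923.54 N·m.
So T = 923.54 / (0.9135 × 5) = 202.19 N.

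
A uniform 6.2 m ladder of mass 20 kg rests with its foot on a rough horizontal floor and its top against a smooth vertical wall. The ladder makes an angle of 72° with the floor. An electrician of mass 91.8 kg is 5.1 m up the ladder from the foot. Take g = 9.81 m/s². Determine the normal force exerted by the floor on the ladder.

ΣF_y = 0: N_floor = 20×9.81 + 91.8×9.81 = 1096.8 N.

N_floor ≈ 1100 N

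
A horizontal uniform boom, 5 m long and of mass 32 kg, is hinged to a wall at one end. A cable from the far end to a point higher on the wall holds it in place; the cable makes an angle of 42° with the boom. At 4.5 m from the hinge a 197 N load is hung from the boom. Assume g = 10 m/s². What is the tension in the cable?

Take torques about the hinge: T sin 42° · 5 = 32×10×2.5 + 197×4.5 = 1686.5 N·m.
So T = 1686.5 / (0.6691 × 5) = 504.09 N.

T ≈ 504 N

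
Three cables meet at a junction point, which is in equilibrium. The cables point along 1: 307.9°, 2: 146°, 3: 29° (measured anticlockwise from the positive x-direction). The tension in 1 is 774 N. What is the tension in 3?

T_3 ≈ 270 N

Resolve: ΣF_x = 774 cos 307.9° + T_2 cos 146° + T_3 cos 29° = 0.
        ΣF_y = 774 sin 307.9° + T_2 sin 146° + T_3 sin 29° = 0.
The known terms sum to (475.5, -610.8) N, so -0.8290 T_2 + 0.8746 T_3 = -475.5 and 0.5592 T_2 + 0.4848 T_3 = 610.8.
Solving simultaneously: T_2 = 858.2 N, T_3 = 269.9 N.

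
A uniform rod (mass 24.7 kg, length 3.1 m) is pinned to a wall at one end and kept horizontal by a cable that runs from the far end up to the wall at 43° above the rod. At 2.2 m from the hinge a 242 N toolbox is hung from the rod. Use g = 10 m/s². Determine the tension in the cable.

Take torques about the hinge: T sin 43° · 3.1 = 24.7×10×1.55 + 242×2.2 = 915.25 N·m.
So T = 915.25 / (0.6820 × 3.1) = 432.91 N.

T ≈ 433 N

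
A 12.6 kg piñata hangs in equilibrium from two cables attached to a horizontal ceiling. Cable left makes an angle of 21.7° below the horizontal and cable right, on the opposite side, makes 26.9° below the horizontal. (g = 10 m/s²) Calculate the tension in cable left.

T_left ≈ 150 N

Weight W = 12.6 × 10 = 126 N acts straight down.
Horizontal: T_left cos 21.7° = T_right cos 26.9°  →  T_right = 1.042 T_left.
Vertical: T_left sin 21.7° + T_right sin 26.9° = 126.
Substituting the horizontal relation into the vertical equation gives 0.8411 T_left = 126, so T_left = 149.8 N.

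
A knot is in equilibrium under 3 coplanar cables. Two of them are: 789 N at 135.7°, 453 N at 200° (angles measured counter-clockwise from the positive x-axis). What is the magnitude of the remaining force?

F ≈ 1070 N

Sum the known components: ΣF_x = -990.4 N, ΣF_y = 396.1 N.
For equilibrium the remaining force must supply (−ΣF_x, −ΣF_y) = (990.4, -396.1) N.
Magnitude = √((990.4)² + (-396.1)²) = 1067 N; direction = atan2(-396.1, 990.4) = 338.2°.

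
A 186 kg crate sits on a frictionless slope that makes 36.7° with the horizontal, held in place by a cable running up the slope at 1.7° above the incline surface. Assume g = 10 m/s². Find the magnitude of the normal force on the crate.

N ≈ 1460 N

Take axes along and perpendicular to the incline. Weight components: W sin 36.7° = 1112 N down-slope, W cos 36.7° = 1491 N into the surface.
Along incline: T cos 1.7° = W sin 36.7° → T = 1112 N.
Perpendicular: N = W cos 36.7° − T sin 1.7° = 1458 N.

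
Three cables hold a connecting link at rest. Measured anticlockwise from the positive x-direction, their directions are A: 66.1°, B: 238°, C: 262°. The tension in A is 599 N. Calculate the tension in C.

Resolve: ΣF_x = 599 cos 66.1° + T_B cos 238° + T_C cos 262° = 0.
        ΣF_y = 599 sin 66.1° + T_B sin 238° + T_C sin 262° = 0.
The known terms sum to (242.7, 547.6) N, so -0.5299 T_B − 0.1392 T_C = -242.7 and -0.8480 T_B − 0.9903 T_C = -547.6.
Solving simultaneously: T_B = 403.5 N, T_C = 207.5 N.

T_C ≈ 208 N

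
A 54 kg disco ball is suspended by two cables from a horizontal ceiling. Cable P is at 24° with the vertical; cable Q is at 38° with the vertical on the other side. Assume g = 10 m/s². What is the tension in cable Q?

Angles from the horizontal: cable P is 90° − 24° = 66°, cable Q is 90° − 38° = 52°.
Weight W = 54 × 10 = 540 N acts straight down.
Horizontal: T_P cos 66° = T_Q cos 52°  →  T_P = 1.514 T_Q.
Vertical: T_P sin 66° + T_Q sin 52° = 540.
Substituting the horizontal relation into the vertical equation gives 2.171 T_Q = 540, so T_Q = 248.8 N.

T_Q ≈ 249 N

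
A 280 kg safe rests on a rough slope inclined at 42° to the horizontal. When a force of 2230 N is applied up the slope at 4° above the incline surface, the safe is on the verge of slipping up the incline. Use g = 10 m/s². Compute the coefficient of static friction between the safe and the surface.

μ ≈ 0.182

On the verge of sliding up the incline, friction is at its maximum μN and acts down the slope.
Perpendicular to incline: N = W cos 42° − P sin 4° = 2081 − 155.6 = 1925 N.
Along incline: P cos 4° − μN = W sin 42° → μ = −(W sin 42° − P cos 4°) / N = 0.1823.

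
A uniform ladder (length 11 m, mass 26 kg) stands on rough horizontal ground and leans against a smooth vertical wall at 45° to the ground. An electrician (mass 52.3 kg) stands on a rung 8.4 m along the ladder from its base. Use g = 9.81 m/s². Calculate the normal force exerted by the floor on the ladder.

N_floor ≈ 768 N

ΣF_y = 0: N_floor = 26×9.81 + 52.3×9.81 = 768.12 N.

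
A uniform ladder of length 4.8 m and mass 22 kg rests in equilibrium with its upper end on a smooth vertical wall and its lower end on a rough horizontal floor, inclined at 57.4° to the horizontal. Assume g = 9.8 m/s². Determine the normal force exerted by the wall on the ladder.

N_wall ≈ 68.9 N

Torques about the foot: N_wall · 4.8 sin 57.4° = 22×9.8×2.4 cos 57.4° → N_wall = 68.941 N.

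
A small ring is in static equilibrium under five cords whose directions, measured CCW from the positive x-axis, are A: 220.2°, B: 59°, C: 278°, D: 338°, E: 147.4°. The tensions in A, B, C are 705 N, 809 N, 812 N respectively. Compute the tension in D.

Resolve: ΣF_x = 705 cos 220.2° + 809 cos 59° + 812 cos 278° + T_D cos 338° + T_E cos 147.4° = 0.
        ΣF_y = 705 sin 220.2° + 809 sin 59° + 812 sin 278° + T_D sin 338° + T_E sin 147.4° = 0.
The known terms sum to (-8.802, -565.7) N, so 0.9272 T_D − 0.8425 T_E = 8.802 and -0.3746 T_D + 0.5388 T_E = 565.7.
Solving simultaneously: T_D = 2617 N, T_E = 2869 N.

T_D ≈ 2620 N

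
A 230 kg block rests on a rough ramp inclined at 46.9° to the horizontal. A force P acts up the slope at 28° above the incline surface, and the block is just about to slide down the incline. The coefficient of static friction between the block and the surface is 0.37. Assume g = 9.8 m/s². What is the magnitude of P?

P ≈ 1520 N

On the verge of sliding down the incline, friction equals μN and acts up the slope.
Perpendicular: N + P sin 28° = W cos 46.9° = 1540 N.
Along incline: P cos 28° + μN = W sin 46.9° with W sin 46.9° = 1646 N.
Solving the pair for P and N: P = 1517 N, N = 827.9 N (and f = μN = 306.3 N).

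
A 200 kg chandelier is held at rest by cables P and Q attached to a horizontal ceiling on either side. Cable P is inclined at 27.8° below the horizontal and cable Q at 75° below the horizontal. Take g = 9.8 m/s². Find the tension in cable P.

Weight W = 200 × 9.8 = 1960 N acts straight down.
Horizontal: T_P cos 27.8° = T_Q cos 75°  →  T_Q = 3.418 T_P.
Vertical: T_P sin 27.8° + T_Q sin 75° = 1960.
Substituting the horizontal relation into the vertical equation gives 3.768 T_P = 1960, so T_P = 520.2 N.

T_P ≈ 520 N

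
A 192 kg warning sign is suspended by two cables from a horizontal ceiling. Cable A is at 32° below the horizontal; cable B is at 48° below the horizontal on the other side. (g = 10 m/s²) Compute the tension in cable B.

Weight W = 192 × 10 = 1920 N acts straight down.
Horizontal: T_A cos 32° = T_B cos 48°  →  T_A = 0.789 T_B.
Vertical: T_A sin 32° + T_B sin 48° = 1920.
Substituting the horizontal relation into the vertical equation gives 1.161 T_B = 1920, so T_B = 1653 N.

T_B ≈ 1650 N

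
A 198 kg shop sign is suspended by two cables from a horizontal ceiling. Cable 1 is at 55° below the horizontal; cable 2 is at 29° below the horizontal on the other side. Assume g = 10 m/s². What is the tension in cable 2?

T_2 ≈ 1140 N

Weight W = 198 × 10 = 1980 N acts straight down.
Horizontal: T_1 cos 55° = T_2 cos 29°  →  T_1 = 1.525 T_2.
Vertical: T_1 sin 55° + T_2 sin 29° = 1980.
Substituting the horizontal relation into the vertical equation gives 1.734 T_2 = 1980, so T_2 = 1142 N.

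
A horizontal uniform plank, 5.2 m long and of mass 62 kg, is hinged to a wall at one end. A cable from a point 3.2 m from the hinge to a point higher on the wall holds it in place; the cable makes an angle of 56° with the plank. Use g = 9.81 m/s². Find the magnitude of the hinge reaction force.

|H| ≈ 352 N

Take torques about the hinge: T sin 56° · 3.2 = 62×9.81×2.6 = 1581.4 N·m.
So T = 1581.4 / (0.8290 × 3.2) = 596.09 N.
ΣF_x = 0: H_x = T cos 56° = 333.33 N.
ΣF_y = 0: H_y = (62×9.81) − T sin 56° = 608.22 − 494.18 = 114.04 N.
|H| = √(H_x² + H_y²) = √((333.33)² + (114.04)²) = 352.3 N.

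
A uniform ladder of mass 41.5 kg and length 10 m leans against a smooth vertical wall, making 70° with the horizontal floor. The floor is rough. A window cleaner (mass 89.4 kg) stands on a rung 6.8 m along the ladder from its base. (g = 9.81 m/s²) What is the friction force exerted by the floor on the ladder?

Torques about the foot: N_wall · 10 sin 70° = 41.5×9.81×5 cos 70° + 89.4×9.81×6.8 cos 70° → N_wall = 291.15 N.
ΣF_x = 0: f_floor = N_wall = 291.15 N.

f ≈ 291 N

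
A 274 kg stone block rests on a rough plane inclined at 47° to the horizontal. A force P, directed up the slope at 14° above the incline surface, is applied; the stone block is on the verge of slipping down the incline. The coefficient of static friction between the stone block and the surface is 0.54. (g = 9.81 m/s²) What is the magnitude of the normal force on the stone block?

On the verge of sliding down the incline, friction equals μN and acts up the slope.
Perpendicular: N + P sin 14° = W cos 47° = 1833 N.
Along incline: P cos 14° + μN = W sin 47° with W sin 47° = 1966 N.
Solving the pair for P and N: P = 1162 N, N = 1552 N (and f = μN = 838.1 N).

N ≈ 1550 N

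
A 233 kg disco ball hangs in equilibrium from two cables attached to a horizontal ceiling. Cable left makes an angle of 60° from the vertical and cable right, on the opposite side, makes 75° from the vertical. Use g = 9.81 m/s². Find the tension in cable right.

Angles from the horizontal: cable left is 90° − 60° = 30°, cable right is 90° − 75° = 15°.
Weight W = 233 × 9.81 = 2286 N acts straight down.
Horizontal: T_left cos 30° = T_right cos 15°  →  T_left = 1.115 T_right.
Vertical: T_left sin 30° + T_right sin 15° = 2286.
Substituting the horizontal relation into the vertical equation gives 0.8165 T_right = 2286, so T_right = 2799 N.

T_right ≈ 2800 N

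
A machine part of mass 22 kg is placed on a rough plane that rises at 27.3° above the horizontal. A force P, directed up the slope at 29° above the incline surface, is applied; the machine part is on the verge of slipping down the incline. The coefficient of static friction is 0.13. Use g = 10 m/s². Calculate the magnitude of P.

P ≈ 93 N

On the verge of sliding down the incline, friction equals μN and acts up the slope.
Perpendicular: N + P sin 29° = W cos 27.3° = 195.5 N.
Along incline: P cos 29° + μN = W sin 27.3° with W sin 27.3° = 100.9 N.
Solving the pair for P and N: P = 93.01 N, N = 150.4 N (and f = μN = 19.55 N).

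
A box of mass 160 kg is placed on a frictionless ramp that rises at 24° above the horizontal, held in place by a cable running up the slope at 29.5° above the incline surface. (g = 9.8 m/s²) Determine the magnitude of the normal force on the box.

N ≈ 1070 N

Take axes along and perpendicular to the incline. Weight components: W sin 24° = 637.8 N down-slope, W cos 24° = 1432 N into the surface.
Along incline: T cos 29.5° = W sin 24° → T = 732.8 N.
Perpendicular: N = W cos 24° − T sin 29.5° = 1072 N.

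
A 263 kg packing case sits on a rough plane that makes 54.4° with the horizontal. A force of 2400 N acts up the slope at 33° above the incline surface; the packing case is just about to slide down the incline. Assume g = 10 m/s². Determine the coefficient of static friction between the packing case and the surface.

μ ≈ 0.561

On the verge of sliding down the incline, friction is at its maximum μN and acts up the slope.
Perpendicular to incline: N = W cos 54.4° − P sin 33° = 1531 − 1307 = 223.8 N.
Along incline: P cos 33° + μN = W sin 54.4° → μ = (W sin 54.4° − P cos 33°) / N = 0.5613.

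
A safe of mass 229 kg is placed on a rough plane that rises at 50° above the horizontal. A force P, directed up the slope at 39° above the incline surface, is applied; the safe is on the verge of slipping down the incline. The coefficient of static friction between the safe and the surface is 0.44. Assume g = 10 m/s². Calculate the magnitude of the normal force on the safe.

On the verge of sliding down the incline, friction equals μN and acts up the slope.
Perpendicular: N + P sin 39° = W cos 50° = 1472 N.
Along incline: P cos 39° + μN = W sin 50° with W sin 50° = 1754 N.
Solving the pair for P and N: P = 2212 N, N = 79.89 N (and f = μN = 35.15 N).

N ≈ 79.9 N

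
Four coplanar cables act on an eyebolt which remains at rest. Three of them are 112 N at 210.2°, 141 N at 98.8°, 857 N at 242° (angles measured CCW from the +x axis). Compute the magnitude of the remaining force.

Sum the known components: ΣF_x = -520.7 N, ΣF_y = -673.7 N.
For equilibrium the remaining force must supply (−ΣF_x, −ΣF_y) = (520.7, 673.7) N.
Magnitude = √((520.7)² + (673.7)²) = 851.5 N; direction = atan2(673.7, 520.7) = 52.3°.

F ≈ 851 N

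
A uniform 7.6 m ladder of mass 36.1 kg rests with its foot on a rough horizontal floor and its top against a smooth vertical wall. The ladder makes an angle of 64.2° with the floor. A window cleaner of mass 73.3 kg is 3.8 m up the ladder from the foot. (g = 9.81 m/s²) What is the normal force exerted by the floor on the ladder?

N_floor ≈ 1070 N

ΣF_y = 0: N_floor = 36.1×9.81 + 73.3×9.81 = 1073.2 N.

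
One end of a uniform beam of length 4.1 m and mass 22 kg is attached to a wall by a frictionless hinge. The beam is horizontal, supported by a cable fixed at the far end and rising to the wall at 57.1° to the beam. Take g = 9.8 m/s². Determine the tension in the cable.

Take torques about the hinge: T sin 57.1° · 4.1 = 22×9.8×2.05 = 441.98 N·m.
So T = 441.98 / (0.8396 × 4.1) = 128.39 N.

T ≈ 128 N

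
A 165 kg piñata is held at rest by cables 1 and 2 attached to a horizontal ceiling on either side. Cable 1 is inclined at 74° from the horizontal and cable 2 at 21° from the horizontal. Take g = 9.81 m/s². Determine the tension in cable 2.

T_2 ≈ 448 N

Weight W = 165 × 9.81 = 1619 N acts straight down.
Horizontal: T_1 cos 74° = T_2 cos 21°  →  T_1 = 3.387 T_2.
Vertical: T_1 sin 74° + T_2 sin 21° = 1619.
Substituting the horizontal relation into the vertical equation gives 3.614 T_2 = 1619, so T_2 = 447.9 N.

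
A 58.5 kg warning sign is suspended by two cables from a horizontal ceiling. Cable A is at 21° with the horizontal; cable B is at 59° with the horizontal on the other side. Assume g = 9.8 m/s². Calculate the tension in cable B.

Weight W = 58.5 × 9.8 = 573.3 N acts straight down.
Horizontal: T_A cos 21° = T_B cos 59°  →  T_A = 0.5517 T_B.
Vertical: T_A sin 21° + T_B sin 59° = 573.3.
Substituting the horizontal relation into the vertical equation gives 1.055 T_B = 573.3, so T_B = 543.5 N.

T_B ≈ 543 N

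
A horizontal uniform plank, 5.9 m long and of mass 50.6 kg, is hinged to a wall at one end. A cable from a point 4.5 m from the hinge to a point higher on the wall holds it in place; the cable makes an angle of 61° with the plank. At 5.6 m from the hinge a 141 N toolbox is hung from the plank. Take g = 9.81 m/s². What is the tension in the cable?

T ≈ 573 N

Take torques about the hinge: T sin 61° · 4.5 = 50.6×9.81×2.95 + 141×5.6 = 2253.9 N·m.
So T = 2253.9 / (0.8746 × 4.5) = 572.68 N.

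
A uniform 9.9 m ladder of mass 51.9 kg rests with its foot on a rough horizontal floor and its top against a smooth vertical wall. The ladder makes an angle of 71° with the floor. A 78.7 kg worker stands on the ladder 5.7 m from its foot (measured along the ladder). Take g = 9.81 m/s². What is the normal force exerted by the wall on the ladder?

Torques about the foot: N_wall · 9.9 sin 71° = 51.9×9.81×4.95 cos 71° + 78.7×9.81×5.7 cos 71° → N_wall = 240.71 N.

N_wall ≈ 241 N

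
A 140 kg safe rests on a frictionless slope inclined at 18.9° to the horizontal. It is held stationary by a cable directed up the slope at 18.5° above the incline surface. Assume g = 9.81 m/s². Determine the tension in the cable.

T ≈ 469 N

Take axes along and perpendicular to the incline. Weight components: W sin 18.9° = 444.9 N down-slope, W cos 18.9° = 1299 N into the surface.
Along incline: T cos 18.5° = W sin 18.9° → T = 469.1 N.
Perpendicular: N = W cos 18.9° − T sin 18.5° = 1151 N.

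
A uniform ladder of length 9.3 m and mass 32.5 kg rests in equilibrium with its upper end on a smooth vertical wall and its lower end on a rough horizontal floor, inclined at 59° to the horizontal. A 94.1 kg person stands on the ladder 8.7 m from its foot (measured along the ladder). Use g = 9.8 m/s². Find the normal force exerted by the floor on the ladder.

ΣF_y = 0: N_floor = 32.5×9.8 + 94.1×9.8 = 1240.7 N.

N_floor ≈ 1240 N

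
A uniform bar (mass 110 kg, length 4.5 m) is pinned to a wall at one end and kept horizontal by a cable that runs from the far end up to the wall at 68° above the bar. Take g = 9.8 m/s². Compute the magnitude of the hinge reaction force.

|H| ≈ 581 N

Take torques about the hinge: T sin 68° · 4.5 = 110×9.8×2.25 = 2425.5 N·m.
So T = 2425.5 / (0.9272 × 4.5) = 581.33 N.
ΣF_x = 0: H_x = T cos 68° = 217.77 N.
ΣF_y = 0: H_y = (110×9.8) − T sin 68° = 1078 − 539 = 539 N.
|H| = √(H_x² + H_y²) = √((217.77)² + (539)²) = 581.33 N.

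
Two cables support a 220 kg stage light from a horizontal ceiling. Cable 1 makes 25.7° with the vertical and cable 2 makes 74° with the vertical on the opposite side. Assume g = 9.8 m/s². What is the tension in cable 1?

T_1 ≈ 2100 N

Angles from the horizontal: cable 1 is 90° − 25.7° = 64.3°, cable 2 is 90° − 74° = 16°.
Weight W = 220 × 9.8 = 2156 N acts straight down.
Horizontal: T_1 cos 64.3° = T_2 cos 16°  →  T_2 = 0.4511 T_1.
Vertical: T_1 sin 64.3° + T_2 sin 16° = 2156.
Substituting the horizontal relation into the vertical equation gives 1.025 T_1 = 2156, so T_1 = 2103 N.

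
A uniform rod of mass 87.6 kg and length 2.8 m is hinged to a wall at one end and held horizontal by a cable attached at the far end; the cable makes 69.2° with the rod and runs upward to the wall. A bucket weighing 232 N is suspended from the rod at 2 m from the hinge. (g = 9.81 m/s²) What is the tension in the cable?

Take torques about the hinge: T sin 69.2° · 2.8 = 87.6×9.81×1.4 + 232×2 = 1667.1 N·m.
So T = 1667.1 / (0.9348 × 2.8) = 636.9 N.

T ≈ 637 N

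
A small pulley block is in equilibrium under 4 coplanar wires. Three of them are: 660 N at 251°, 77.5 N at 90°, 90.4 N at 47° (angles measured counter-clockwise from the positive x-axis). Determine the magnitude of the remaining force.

Sum the known components: ΣF_x = -153.2 N, ΣF_y = -480.4 N.
For equilibrium the remaining force must supply (−ΣF_x, −ΣF_y) = (153.2, 480.4) N.
Magnitude = √((153.2)² + (480.4)²) = 504.3 N; direction = atan2(480.4, 153.2) = 72.3°.

F ≈ 504 N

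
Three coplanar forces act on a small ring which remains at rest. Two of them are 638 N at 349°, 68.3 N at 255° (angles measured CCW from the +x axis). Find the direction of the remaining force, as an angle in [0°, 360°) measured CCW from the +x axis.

θ ≈ 163°

Sum the known components: ΣF_x = 608.6 N, ΣF_y = -187.7 N.
For equilibrium the remaining force must supply (−ΣF_x, −ΣF_y) = (-608.6, 187.7) N.
Magnitude = √((-608.6)² + (187.7)²) = 636.9 N; direction = atan2(187.7, -608.6) = 162.9°.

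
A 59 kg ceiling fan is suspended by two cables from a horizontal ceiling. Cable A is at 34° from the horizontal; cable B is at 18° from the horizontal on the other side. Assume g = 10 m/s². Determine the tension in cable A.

Weight W = 59 × 10 = 590 N acts straight down.
Horizontal: T_A cos 34° = T_B cos 18°  →  T_B = 0.8717 T_A.
Vertical: T_A sin 34° + T_B sin 18° = 590.
Substituting the horizontal relation into the vertical equation gives 0.8286 T_A = 590, so T_A = 712.1 N.

T_A ≈ 712 N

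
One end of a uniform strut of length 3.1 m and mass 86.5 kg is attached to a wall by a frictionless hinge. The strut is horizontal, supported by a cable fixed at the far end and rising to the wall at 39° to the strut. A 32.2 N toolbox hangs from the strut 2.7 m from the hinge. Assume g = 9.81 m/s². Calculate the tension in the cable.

T ≈ 719 N

Take torques about the hinge: T sin 39° · 3.1 = 86.5×9.81×1.55 + 32.2×2.7 = 1402.2 N·m.
So T = 1402.2 / (0.6293 × 3.1) = 718.76 N.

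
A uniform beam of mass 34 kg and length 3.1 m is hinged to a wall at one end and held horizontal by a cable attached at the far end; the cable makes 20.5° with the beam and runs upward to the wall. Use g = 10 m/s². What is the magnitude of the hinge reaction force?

|H| ≈ 485 N

Take torques about the hinge: T sin 20.5° · 3.1 = 34×10×1.55 = 527 N·m.
So T = 527 / (0.3502 × 3.1) = 485.43 N.
ΣF_x = 0: H_x = T cos 20.5° = 454.69 N.
ΣF_y = 0: H_y = (34×10) − T sin 20.5° = 340 − 170 = 170 N.
|H| = √(H_x² + H_y²) = √((454.69)² + (170)²) = 485.43 N.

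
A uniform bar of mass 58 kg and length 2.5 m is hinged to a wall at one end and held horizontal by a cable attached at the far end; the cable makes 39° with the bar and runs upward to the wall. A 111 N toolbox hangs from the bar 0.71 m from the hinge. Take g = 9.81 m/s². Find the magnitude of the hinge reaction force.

|H| ≈ 534 N

Take torques about the hinge: T sin 39° · 2.5 = 58×9.81×1.25 + 111×0.71 = 790.04 N·m.
So T = 790.04 / (0.6293 × 2.5) = 502.15 N.
ΣF_x = 0: H_x = T cos 39° = 390.24 N.
ΣF_y = 0: H_y = (58×9.81 + 111) − T sin 39° = 679.98 − 316.01 = 363.97 N.
|H| = √(H_x² + H_y²) = √((390.24)² + (363.97)²) = 533.63 N.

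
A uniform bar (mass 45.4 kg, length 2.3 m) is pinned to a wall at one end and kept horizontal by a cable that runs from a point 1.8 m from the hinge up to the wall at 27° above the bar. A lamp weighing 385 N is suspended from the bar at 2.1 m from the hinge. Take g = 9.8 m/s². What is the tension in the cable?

Take torques about the hinge: T sin 27° · 1.8 = 45.4×9.8×1.15 + 385×2.1 = 1320.2 N·m.
So T = 1320.2 / (0.4540 × 1.8) = 1615.5 N.

T ≈ 1620 N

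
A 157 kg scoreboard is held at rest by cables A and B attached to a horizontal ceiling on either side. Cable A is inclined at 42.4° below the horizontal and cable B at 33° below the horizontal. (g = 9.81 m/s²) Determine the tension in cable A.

T_A ≈ 1330 N

Weight W = 157 × 9.81 = 1540 N acts straight down.
Horizontal: T_A cos 42.4° = T_B cos 33°  →  T_B = 0.8805 T_A.
Vertical: T_A sin 42.4° + T_B sin 33° = 1540.
Substituting the horizontal relation into the vertical equation gives 1.154 T_A = 1540, so T_A = 1335 N.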